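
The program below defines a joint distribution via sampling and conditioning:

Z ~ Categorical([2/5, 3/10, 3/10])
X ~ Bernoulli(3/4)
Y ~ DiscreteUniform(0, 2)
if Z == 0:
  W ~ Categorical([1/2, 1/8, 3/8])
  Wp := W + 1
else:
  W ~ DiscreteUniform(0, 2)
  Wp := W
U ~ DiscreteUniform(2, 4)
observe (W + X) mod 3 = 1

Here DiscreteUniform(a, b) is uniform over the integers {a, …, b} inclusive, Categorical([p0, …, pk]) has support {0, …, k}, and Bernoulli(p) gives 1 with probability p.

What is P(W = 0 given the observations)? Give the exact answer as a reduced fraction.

P(W = 0 | obs) = 24/29

Enumerate traces; 54 have nonzero weight after conditioning:
  (Z=0, X=0, Y=0, W=1, U=2) weight 1/720
  (Z=0, X=0, Y=0, W=1, U=3) weight 1/720
  (Z=0, X=0, Y=0, W=1, U=4) weight 1/720
  (Z=0, X=0, Y=1, W=1, U=2) weight 1/720
  (Z=0, X=0, Y=1, W=1, U=3) weight 1/720
  (Z=0, X=0, Y=1, W=1, U=4) weight 1/720
  (Z=0, X=0, Y=2, W=1, U=2) weight 1/720
  (Z=0, X=0, Y=2, W=1, U=3) weight 1/720
  (Z=0, X=1, Y=0, W=0, U=2) weight 1/60
  … 45 more
Group by W:
  weight(W=0) = 3/10
  weight(W=1) = 1/16
Total weight = 3/10 + 1/16 = 29/80
P(W=0 | obs) = 3/10 / 29/80 = 24/29
P(W=1 | obs) = 1/16 / 29/80 = 5/29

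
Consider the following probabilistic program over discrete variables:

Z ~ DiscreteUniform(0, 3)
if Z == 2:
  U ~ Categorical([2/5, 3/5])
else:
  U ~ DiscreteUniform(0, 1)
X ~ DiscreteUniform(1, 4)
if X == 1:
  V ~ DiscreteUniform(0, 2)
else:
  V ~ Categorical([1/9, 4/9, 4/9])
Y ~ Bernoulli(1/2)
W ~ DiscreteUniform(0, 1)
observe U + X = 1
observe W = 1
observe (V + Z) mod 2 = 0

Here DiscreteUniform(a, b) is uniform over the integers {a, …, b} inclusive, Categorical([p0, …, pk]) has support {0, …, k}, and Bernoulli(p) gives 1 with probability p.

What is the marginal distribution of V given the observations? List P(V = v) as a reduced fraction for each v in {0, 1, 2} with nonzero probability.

P(V=0) = 9/28, P(V=1) = 5/14, P(V=2) = 9/28

Enumerate traces; 12 have nonzero weight after conditioning:
  (Z=0, U=0, X=1, V=0, Y=0, W=1) weight 1/384
  (Z=0, U=0, X=1, V=0, Y=1, W=1) weight 1/384
  (Z=0, U=0, X=1, V=2, Y=0, W=1) weight 1/384
  (Z=0, U=0, X=1, V=2, Y=1, W=1) weight 1/384
  (Z=1, U=0, X=1, V=1, Y=0, W=1) weight 1/384
  (Z=1, U=0, X=1, V=1, Y=1, W=1) weight 1/384
  (Z=2, U=0, X=1, V=0, Y=0, W=1) weight 1/480
  (Z=2, U=0, X=1, V=0, Y=1, W=1) weight 1/480
  … 4 more
Group by V:
  weight(V=0) = 3/320
  weight(V=1) = 1/96
  weight(V=2) = 3/320
Total weight = 3/320 + 1/96 + 3/320 = 7/240
P(V=0 | obs) = 3/320 / 7/240 = 9/28
P(V=1 | obs) = 1/96 / 7/240 = 5/14
P(V=2 | obs) = 3/320 / 7/240 = 9/28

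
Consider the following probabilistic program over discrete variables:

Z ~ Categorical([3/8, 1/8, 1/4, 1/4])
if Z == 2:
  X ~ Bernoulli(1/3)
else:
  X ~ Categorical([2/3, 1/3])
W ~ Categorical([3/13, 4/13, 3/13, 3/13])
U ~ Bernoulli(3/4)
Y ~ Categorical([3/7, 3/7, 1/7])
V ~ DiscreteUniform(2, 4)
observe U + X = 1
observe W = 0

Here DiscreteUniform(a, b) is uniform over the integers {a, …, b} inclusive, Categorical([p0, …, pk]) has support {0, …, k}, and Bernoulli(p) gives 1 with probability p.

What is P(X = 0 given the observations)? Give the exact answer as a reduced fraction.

P(X = 0 | obs) = 6/7

Enumerate traces; 72 have nonzero weight after conditioning:
  (Z=0, X=0, W=0, U=1, Y=0, V=2) weight 9/1456
  (Z=0, X=0, W=0, U=1, Y=0, V=3) weight 9/1456
  (Z=0, X=0, W=0, U=1, Y=0, V=4) weight 9/1456
  (Z=0, X=0, W=0, U=1, Y=1, V=2) weight 9/1456
  (Z=0, X=0, W=0, U=1, Y=1, V=3) weight 9/1456
  (Z=0, X=0, W=0, U=1, Y=1, V=4) weight 9/1456
  (Z=0, X=0, W=0, U=1, Y=2, V=2) weight 3/1456
  (Z=0, X=0, W=0, U=1, Y=2, V=3) weight 3/1456
  (Z=0, X=1, W=0, U=0, Y=0, V=2) weight 3/2912
  … 63 more
Group by X:
  weight(X=0) = 3/26
  weight(X=1) = 1/52
Total weight = 3/26 + 1/52 = 7/52
P(X=0 | obs) = 3/26 / 7/52 = 6/7
P(X=1 | obs) = 1/52 / 7/52 = 1/7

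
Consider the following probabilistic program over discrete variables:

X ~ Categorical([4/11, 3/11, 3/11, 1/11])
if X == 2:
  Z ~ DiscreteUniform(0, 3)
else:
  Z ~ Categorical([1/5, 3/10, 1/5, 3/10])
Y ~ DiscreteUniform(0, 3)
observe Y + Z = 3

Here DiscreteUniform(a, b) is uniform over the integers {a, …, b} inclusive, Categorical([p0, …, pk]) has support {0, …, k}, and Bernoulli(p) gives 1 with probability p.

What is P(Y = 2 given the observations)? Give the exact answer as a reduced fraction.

Enumerate traces; 16 have nonzero weight after conditioning:
  (X=0, Z=0, Y=3) weight 1/55
  (X=0, Z=1, Y=2) weight 3/110
  (X=0, Z=2, Y=1) weight 1/55
  (X=0, Z=3, Y=0) weight 3/110
  (X=1, Z=0, Y=3) weight 3/220
  (X=1, Z=1, Y=2) weight 9/440
  (X=1, Z=2, Y=1) weight 3/220
  (X=1, Z=3, Y=0) weight 9/440
  … 8 more
Group by Y:
  weight(Y=0) = 63/880
  weight(Y=1) = 47/880
  weight(Y=2) = 63/880
  weight(Y=3) = 47/880
Total weight = 63/880 + 47/880 + 63/880 + 47/880 = 1/4
P(Y=0 | obs) = 63/880 / 1/4 = 63/220
P(Y=1 | obs) = 47/880 / 1/4 = 47/220
P(Y=2 | obs) = 63/880 / 1/4 = 63/220
P(Y=3 | obs) = 47/880 / 1/4 = 47/220

P(Y = 2 | obs) = 63/220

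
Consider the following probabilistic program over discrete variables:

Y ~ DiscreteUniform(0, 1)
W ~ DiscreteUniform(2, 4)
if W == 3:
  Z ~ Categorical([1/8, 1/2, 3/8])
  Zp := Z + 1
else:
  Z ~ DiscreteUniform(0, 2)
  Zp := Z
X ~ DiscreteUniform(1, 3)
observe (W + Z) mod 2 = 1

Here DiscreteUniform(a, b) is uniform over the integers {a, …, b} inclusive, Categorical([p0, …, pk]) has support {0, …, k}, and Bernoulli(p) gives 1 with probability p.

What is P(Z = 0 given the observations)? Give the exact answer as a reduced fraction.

P(Z = 0 | obs) = 3/28

Enumerate traces; 24 have nonzero weight after conditioning:
  (Y=0, W=2, Z=1, X=1) weight 1/54
  (Y=0, W=2, Z=1, X=2) weight 1/54
  (Y=0, W=2, Z=1, X=3) weight 1/54
  (Y=0, W=3, Z=0, X=1) weight 1/144
  (Y=0, W=3, Z=0, X=2) weight 1/144
  (Y=0, W=3, Z=0, X=3) weight 1/144
  (Y=0, W=3, Z=2, X=1) weight 1/48
  (Y=0, W=3, Z=2, X=2) weight 1/48
  … 16 more
Group by Z:
  weight(Z=0) = 1/24
  weight(Z=1) = 2/9
  weight(Z=2) = 1/8
Total weight = 1/24 + 2/9 + 1/8 = 7/18
P(Z=0 | obs) = 1/24 / 7/18 = 3/28
P(Z=1 | obs) = 2/9 / 7/18 = 4/7
P(Z=2 | obs) = 1/8 / 7/18 = 9/28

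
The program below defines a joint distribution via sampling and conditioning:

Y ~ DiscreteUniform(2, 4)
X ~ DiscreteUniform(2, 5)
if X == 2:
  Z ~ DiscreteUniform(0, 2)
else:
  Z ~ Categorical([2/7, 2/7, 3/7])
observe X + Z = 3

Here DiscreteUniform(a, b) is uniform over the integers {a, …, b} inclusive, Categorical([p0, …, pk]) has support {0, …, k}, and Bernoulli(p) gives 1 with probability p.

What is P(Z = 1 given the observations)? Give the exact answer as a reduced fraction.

Enumerate traces; 6 have nonzero weight after conditioning:
  (Y=2, X=2, Z=1) weight 1/36
  (Y=2, X=3, Z=0) weight 1/42
  (Y=3, X=2, Z=1) weight 1/36
  (Y=3, X=3, Z=0) weight 1/42
  (Y=4, X=2, Z=1) weight 1/36
  (Y=4, X=3, Z=0) weight 1/42
Group by Z:
  weight(Z=0) = 1/14
  weight(Z=1) = 1/12
Total weight = 1/14 + 1/12 = 13/84
P(Z=0 | obs) = 1/14 / 13/84 = 6/13
P(Z=1 | obs) = 1/12 / 13/84 = 7/13

P(Z = 1 | obs) = 7/13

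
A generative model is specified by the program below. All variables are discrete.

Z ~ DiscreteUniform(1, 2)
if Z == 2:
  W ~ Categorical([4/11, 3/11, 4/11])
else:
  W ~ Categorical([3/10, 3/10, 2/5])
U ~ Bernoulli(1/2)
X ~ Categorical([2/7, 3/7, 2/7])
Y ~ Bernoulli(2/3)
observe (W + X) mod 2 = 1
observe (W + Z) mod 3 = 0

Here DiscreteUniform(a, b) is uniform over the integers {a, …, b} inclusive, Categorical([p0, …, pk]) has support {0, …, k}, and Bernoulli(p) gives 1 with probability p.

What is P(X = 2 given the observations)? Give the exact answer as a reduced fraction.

P(X = 2 | obs) = 5/21

Enumerate traces; 12 have nonzero weight after conditioning:
  (Z=1, W=2, U=0, X=1, Y=0) weight 1/70
  (Z=1, W=2, U=0, X=1, Y=1) weight 1/35
  (Z=1, W=2, U=1, X=1, Y=0) weight 1/70
  (Z=1, W=2, U=1, X=1, Y=1) weight 1/35
  (Z=2, W=1, U=0, X=0, Y=0) weight 1/154
  (Z=2, W=1, U=0, X=0, Y=1) weight 1/77
  (Z=2, W=1, U=0, X=2, Y=0) weight 1/154
  (Z=2, W=1, U=0, X=2, Y=1) weight 1/77
  … 4 more
Group by X:
  weight(X=0) = 3/77
  weight(X=1) = 3/35
  weight(X=2) = 3/77
Total weight = 3/77 + 3/35 + 3/77 = 9/55
P(X=0 | obs) = 3/77 / 9/55 = 5/21
P(X=1 | obs) = 3/35 / 9/55 = 11/21
P(X=2 | obs) = 3/77 / 9/55 = 5/21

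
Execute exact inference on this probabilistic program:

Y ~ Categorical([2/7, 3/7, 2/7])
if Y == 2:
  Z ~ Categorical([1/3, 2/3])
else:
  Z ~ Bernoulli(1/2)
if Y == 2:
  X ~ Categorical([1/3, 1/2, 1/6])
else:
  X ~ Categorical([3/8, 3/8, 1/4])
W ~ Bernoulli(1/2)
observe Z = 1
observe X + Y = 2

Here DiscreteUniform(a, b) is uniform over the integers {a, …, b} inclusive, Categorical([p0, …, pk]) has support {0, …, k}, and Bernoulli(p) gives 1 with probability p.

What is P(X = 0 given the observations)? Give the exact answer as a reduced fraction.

P(X = 0 | obs) = 64/181

Enumerate traces; 6 have nonzero weight after conditioning:
  (Y=0, Z=1, X=2, W=0) weight 1/56
  (Y=0, Z=1, X=2, W=1) weight 1/56
  (Y=1, Z=1, X=1, W=0) weight 9/224
  (Y=1, Z=1, X=1, W=1) weight 9/224
  (Y=2, Z=1, X=0, W=0) weight 2/63
  (Y=2, Z=1, X=0, W=1) weight 2/63
Group by X:
  weight(X=0) = 4/63
  weight(X=1) = 9/112
  weight(X=2) = 1/28
Total weight = 4/63 + 9/112 + 1/28 = 181/1008
P(X=0 | obs) = 4/63 / 181/1008 = 64/181
P(X=1 | obs) = 9/112 / 181/1008 = 81/181
P(X=2 | obs) = 1/28 / 181/1008 = 36/181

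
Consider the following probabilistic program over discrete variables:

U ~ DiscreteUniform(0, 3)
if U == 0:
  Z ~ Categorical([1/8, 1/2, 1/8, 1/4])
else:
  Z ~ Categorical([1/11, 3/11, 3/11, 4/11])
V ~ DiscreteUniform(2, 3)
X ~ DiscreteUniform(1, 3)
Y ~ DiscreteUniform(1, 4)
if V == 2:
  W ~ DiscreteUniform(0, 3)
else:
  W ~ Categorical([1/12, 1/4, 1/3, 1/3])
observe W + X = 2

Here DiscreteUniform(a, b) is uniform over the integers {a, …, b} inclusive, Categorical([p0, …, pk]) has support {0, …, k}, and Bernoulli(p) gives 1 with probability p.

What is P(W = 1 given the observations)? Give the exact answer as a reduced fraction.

P(W = 1 | obs) = 3/5

Enumerate traces; 256 have nonzero weight after conditioning:
  (U=0, Z=0, V=2, X=1, Y=1, W=1) weight 1/3072
  (U=0, Z=0, V=2, X=1, Y=2, W=1) weight 1/3072
  (U=0, Z=0, V=2, X=1, Y=3, W=1) weight 1/3072
  (U=0, Z=0, V=2, X=1, Y=4, W=1) weight 1/3072
  (U=0, Z=0, V=2, X=2, Y=1, W=0) weight 1/3072
  (U=0, Z=0, V=2, X=2, Y=2, W=0) weight 1/3072
  (U=0, Z=0, V=2, X=2, Y=3, W=0) weight 1/3072
  (U=0, Z=0, V=2, X=2, Y=4, W=0) weight 1/3072
  … 248 more
Group by W:
  weight(W=0) = 1/18
  weight(W=1) = 1/12
Total weight = 1/18 + 1/12 = 5/36
P(W=0 | obs) = 1/18 / 5/36 = 2/5
P(W=1 | obs) = 1/12 / 5/36 = 3/5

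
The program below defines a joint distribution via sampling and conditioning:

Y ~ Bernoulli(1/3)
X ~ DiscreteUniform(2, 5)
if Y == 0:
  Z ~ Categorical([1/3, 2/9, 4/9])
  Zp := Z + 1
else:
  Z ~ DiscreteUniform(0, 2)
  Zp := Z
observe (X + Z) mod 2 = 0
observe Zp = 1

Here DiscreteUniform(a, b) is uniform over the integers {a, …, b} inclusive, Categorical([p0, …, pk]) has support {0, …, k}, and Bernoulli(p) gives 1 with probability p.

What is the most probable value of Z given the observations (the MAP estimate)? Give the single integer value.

argmax_v P(Z = v | obs) = 0

Enumerate traces; 4 have nonzero weight after conditioning:
  (Y=0, X=2, Z=0) weight 1/18
  (Y=0, X=4, Z=0) weight 1/18
  (Y=1, X=3, Z=1) weight 1/36
  (Y=1, X=5, Z=1) weight 1/36
Group by Z:
  weight(Z=0) = 1/9
  weight(Z=1) = 1/18
Total weight = 1/9 + 1/18 = 1/6
P(Z=0 | obs) = 1/9 / 1/6 = 2/3
P(Z=1 | obs) = 1/18 / 1/6 = 1/3
argmax = 0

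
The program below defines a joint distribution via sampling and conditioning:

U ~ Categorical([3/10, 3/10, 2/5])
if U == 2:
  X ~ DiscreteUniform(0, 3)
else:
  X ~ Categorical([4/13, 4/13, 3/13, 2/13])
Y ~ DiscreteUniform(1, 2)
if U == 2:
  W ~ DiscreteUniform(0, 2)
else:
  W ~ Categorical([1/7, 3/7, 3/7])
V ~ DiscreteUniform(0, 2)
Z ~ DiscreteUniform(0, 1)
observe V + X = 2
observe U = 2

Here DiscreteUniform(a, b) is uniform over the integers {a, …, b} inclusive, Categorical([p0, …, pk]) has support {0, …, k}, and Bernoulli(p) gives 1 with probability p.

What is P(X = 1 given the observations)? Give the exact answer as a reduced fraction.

Enumerate traces; 36 have nonzero weight after conditioning:
  (U=2, X=0, Y=1, W=0, V=2, Z=0) weight 1/360
  (U=2, X=0, Y=1, W=0, V=2, Z=1) weight 1/360
  (U=2, X=0, Y=1, W=1, V=2, Z=0) weight 1/360
  (U=2, X=0, Y=1, W=1, V=2, Z=1) weight 1/360
  (U=2, X=0, Y=1, W=2, V=2, Z=0) weight 1/360
  (U=2, X=0, Y=1, W=2, V=2, Z=1) weight 1/360
  (U=2, X=0, Y=2, W=0, V=2, Z=0) weight 1/360
  (U=2, X=0, Y=2, W=0, V=2, Z=1) weight 1/360
  (U=2, X=1, Y=1, W=0, V=1, Z=0) weight 1/360
  (U=2, X=2, Y=1, W=0, V=0, Z=0) weight 1/360
  … 26 more
Group by X:
  weight(X=0) = 1/30
  weight(X=1) = 1/30
  weight(X=2) = 1/30
Total weight = 1/30 + 1/30 + 1/30 = 1/10
P(X=0 | obs) = 1/30 / 1/10 = 1/3
P(X=1 | obs) = 1/30 / 1/10 = 1/3
P(X=2 | obs) = 1/30 / 1/10 = 1/3

P(X = 1 | obs) = 1/3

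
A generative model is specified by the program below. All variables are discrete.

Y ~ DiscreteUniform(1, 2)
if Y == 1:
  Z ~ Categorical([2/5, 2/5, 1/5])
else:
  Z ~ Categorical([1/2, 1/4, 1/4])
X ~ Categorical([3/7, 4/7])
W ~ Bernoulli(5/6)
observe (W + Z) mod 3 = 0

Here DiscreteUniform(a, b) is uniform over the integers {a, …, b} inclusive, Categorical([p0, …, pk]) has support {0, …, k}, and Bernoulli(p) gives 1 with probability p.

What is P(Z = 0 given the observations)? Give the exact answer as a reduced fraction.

Enumerate traces; 8 have nonzero weight after conditioning:
  (Y=1, Z=0, X=0, W=0) weight 1/70
  (Y=1, Z=0, X=1, W=0) weight 2/105
  (Y=1, Z=2, X=0, W=1) weight 1/28
  (Y=1, Z=2, X=1, W=1) weight 1/21
  (Y=2, Z=0, X=0, W=0) weight 1/56
  (Y=2, Z=0, X=1, W=0) weight 1/42
  (Y=2, Z=2, X=0, W=1) weight 5/112
  (Y=2, Z=2, X=1, W=1) weight 5/84
Group by Z:
  weight(Z=0) = 3/40
  weight(Z=2) = 3/16
Total weight = 3/40 + 3/16 = 21/80
P(Z=0 | obs) = 3/40 / 21/80 = 2/7
P(Z=2 | obs) = 3/16 / 21/80 = 5/7

P(Z = 0 | obs) = 2/7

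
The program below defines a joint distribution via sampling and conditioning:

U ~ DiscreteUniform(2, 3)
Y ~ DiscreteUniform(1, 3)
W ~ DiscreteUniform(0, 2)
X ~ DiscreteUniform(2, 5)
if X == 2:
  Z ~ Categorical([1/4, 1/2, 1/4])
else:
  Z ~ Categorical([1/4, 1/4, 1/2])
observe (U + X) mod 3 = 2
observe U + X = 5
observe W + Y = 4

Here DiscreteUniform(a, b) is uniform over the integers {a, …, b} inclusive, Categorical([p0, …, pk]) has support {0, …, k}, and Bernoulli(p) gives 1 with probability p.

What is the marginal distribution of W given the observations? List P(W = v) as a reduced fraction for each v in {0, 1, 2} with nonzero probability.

P(W=1) = 1/2, P(W=2) = 1/2

Enumerate traces; 12 have nonzero weight after conditioning:
  (U=2, Y=2, W=2, X=3, Z=0) weight 1/288
  (U=2, Y=2, W=2, X=3, Z=1) weight 1/288
  (U=2, Y=2, W=2, X=3, Z=2) weight 1/144
  (U=2, Y=3, W=1, X=3, Z=0) weight 1/288
  (U=2, Y=3, W=1, X=3, Z=1) weight 1/288
  (U=2, Y=3, W=1, X=3, Z=2) weight 1/144
  (U=3, Y=2, W=2, X=2, Z=0) weight 1/288
  (U=3, Y=2, W=2, X=2, Z=1) weight 1/144
  … 4 more
Group by W:
  weight(W=1) = 1/36
  weight(W=2) = 1/36
Total weight = 1/36 + 1/36 = 1/18
P(W=1 | obs) = 1/36 / 1/18 = 1/2
P(W=2 | obs) = 1/36 / 1/18 = 1/2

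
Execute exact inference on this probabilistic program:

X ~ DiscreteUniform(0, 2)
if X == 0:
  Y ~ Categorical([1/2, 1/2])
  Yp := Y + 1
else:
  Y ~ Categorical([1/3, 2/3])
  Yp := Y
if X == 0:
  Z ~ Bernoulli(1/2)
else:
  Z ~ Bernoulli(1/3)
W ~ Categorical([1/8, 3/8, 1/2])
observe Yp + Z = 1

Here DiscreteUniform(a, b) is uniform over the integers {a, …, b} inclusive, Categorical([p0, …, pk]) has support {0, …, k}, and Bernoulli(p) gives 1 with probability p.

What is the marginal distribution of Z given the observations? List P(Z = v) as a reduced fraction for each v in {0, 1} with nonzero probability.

Enumerate traces; 15 have nonzero weight after conditioning:
  (X=0, Y=0, Z=0, W=0) weight 1/96
  (X=0, Y=0, Z=0, W=1) weight 1/32
  (X=0, Y=0, Z=0, W=2) weight 1/24
  (X=1, Y=0, Z=1, W=0) weight 1/216
  (X=1, Y=0, Z=1, W=1) weight 1/72
  (X=1, Y=0, Z=1, W=2) weight 1/54
  (X=1, Y=1, Z=0, W=0) weight 1/54
  (X=1, Y=1, Z=0, W=1) weight 1/18
  … 7 more
Group by Z:
  weight(Z=0) = 41/108
  weight(Z=1) = 2/27
Total weight = 41/108 + 2/27 = 49/108
P(Z=0 | obs) = 41/108 / 49/108 = 41/49
P(Z=1 | obs) = 2/27 / 49/108 = 8/49

P(Z=0) = 41/49, P(Z=1) = 8/49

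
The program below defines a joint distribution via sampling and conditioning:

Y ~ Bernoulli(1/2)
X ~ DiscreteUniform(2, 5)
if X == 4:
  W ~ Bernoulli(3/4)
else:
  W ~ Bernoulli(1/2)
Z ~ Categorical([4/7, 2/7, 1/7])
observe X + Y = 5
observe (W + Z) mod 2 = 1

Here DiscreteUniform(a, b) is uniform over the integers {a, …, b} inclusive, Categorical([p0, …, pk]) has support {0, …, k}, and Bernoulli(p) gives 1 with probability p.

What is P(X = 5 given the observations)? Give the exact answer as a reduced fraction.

P(X = 5 | obs) = 14/31

Enumerate traces; 6 have nonzero weight after conditioning:
  (Y=0, X=5, W=0, Z=1) weight 1/56
  (Y=0, X=5, W=1, Z=0) weight 1/28
  (Y=0, X=5, W=1, Z=2) weight 1/112
  (Y=1, X=4, W=0, Z=1) weight 1/112
  (Y=1, X=4, W=1, Z=0) weight 3/56
  (Y=1, X=4, W=1, Z=2) weight 3/224
Group by X:
  weight(X=4) = 17/224
  weight(X=5) = 1/16
Total weight = 17/224 + 1/16 = 31/224
P(X=4 | obs) = 17/224 / 31/224 = 17/31
P(X=5 | obs) = 1/16 / 31/224 = 14/31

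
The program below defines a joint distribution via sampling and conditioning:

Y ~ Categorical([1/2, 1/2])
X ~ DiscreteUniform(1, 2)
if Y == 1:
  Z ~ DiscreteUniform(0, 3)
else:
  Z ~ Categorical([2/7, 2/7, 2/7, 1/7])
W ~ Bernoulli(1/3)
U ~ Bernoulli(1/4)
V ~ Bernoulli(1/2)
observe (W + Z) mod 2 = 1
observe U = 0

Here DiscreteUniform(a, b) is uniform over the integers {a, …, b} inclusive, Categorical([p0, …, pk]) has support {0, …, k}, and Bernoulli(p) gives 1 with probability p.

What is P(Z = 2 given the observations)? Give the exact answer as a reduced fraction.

P(Z = 2 | obs) = 15/82

Enumerate traces; 32 have nonzero weight after conditioning:
  (Y=0, X=1, Z=0, W=1, U=0, V=0) weight 1/112
  (Y=0, X=1, Z=0, W=1, U=0, V=1) weight 1/112
  (Y=0, X=1, Z=1, W=0, U=0, V=0) weight 1/56
  (Y=0, X=1, Z=1, W=0, U=0, V=1) weight 1/56
  (Y=0, X=1, Z=2, W=1, U=0, V=0) weight 1/112
  (Y=0, X=1, Z=2, W=1, U=0, V=1) weight 1/112
  (Y=0, X=1, Z=3, W=0, U=0, V=0) weight 1/112
  (Y=0, X=1, Z=3, W=0, U=0, V=1) weight 1/112
  … 24 more
Group by Z:
  weight(Z=0) = 15/224
  weight(Z=1) = 15/112
  weight(Z=2) = 15/224
  weight(Z=3) = 11/112
Total weight = 15/224 + 15/112 + 15/224 + 11/112 = 41/112
P(Z=0 | obs) = 15/224 / 41/112 = 15/82
P(Z=1 | obs) = 15/112 / 41/112 = 15/41
P(Z=2 | obs) = 15/224 / 41/112 = 15/82
P(Z=3 | obs) = 11/112 / 41/112 = 11/41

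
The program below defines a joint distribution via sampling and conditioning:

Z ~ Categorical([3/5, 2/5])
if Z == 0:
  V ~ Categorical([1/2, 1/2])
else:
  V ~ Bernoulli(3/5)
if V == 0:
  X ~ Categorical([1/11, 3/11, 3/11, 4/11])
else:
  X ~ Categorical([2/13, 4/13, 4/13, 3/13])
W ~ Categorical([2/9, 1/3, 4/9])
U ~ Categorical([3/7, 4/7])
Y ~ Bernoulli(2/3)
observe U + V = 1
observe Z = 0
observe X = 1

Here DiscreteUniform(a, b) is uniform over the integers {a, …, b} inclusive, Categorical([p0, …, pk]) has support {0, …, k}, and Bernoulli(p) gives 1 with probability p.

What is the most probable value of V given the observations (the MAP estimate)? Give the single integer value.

argmax_v P(V = v | obs) = 0

Enumerate traces; 12 have nonzero weight after conditioning:
  (Z=0, V=0, X=1, W=0, U=1, Y=0) weight 4/1155
  (Z=0, V=0, X=1, W=0, U=1, Y=1) weight 8/1155
  (Z=0, V=0, X=1, W=1, U=1, Y=0) weight 2/385
  (Z=0, V=0, X=1, W=1, U=1, Y=1) weight 4/385
  (Z=0, V=0, X=1, W=2, U=1, Y=0) weight 8/1155
  (Z=0, V=0, X=1, W=2, U=1, Y=1) weight 16/1155
  (Z=0, V=1, X=1, W=0, U=0, Y=0) weight 4/1365
  (Z=0, V=1, X=1, W=0, U=0, Y=1) weight 8/1365
  … 4 more
Group by V:
  weight(V=0) = 18/385
  weight(V=1) = 18/455
Total weight = 18/385 + 18/455 = 432/5005
P(V=0 | obs) = 18/385 / 432/5005 = 13/24
P(V=1 | obs) = 18/455 / 432/5005 = 11/24
argmax = 0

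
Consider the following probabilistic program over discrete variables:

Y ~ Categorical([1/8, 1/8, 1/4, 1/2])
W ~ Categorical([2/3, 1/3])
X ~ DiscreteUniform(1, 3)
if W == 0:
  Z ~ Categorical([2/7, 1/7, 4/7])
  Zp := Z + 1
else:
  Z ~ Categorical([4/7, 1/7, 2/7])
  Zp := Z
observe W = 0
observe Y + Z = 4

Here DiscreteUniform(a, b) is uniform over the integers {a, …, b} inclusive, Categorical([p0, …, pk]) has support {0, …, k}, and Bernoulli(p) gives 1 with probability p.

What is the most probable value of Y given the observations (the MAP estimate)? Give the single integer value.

argmax_v P(Y = v | obs) = 2

Enumerate traces; 6 have nonzero weight after conditioning:
  (Y=2, W=0, X=1, Z=2) weight 2/63
  (Y=2, W=0, X=2, Z=2) weight 2/63
  (Y=2, W=0, X=3, Z=2) weight 2/63
  (Y=3, W=0, X=1, Z=1) weight 1/63
  (Y=3, W=0, X=2, Z=1) weight 1/63
  (Y=3, W=0, X=3, Z=1) weight 1/63
Group by Y:
  weight(Y=2) = 2/21
  weight(Y=3) = 1/21
Total weight = 2/21 + 1/21 = 1/7
P(Y=2 | obs) = 2/21 / 1/7 = 2/3
P(Y=3 | obs) = 1/21 / 1/7 = 1/3
argmax = 2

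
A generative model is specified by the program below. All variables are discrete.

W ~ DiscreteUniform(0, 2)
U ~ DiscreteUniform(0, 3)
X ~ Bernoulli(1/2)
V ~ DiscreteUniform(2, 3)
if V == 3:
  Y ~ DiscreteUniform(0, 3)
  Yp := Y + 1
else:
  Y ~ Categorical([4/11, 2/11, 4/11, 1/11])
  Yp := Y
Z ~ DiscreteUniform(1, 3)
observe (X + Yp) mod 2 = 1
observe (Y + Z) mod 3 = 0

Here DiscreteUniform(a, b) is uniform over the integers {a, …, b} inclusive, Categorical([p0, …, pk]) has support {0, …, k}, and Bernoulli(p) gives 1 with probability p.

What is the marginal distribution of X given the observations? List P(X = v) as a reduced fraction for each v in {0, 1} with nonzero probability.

Enumerate traces; 96 have nonzero weight after conditioning:
  (W=0, U=0, X=0, V=2, Y=1, Z=2) weight 1/792
  (W=0, U=0, X=0, V=2, Y=3, Z=3) weight 1/1584
  (W=0, U=0, X=0, V=3, Y=0, Z=3) weight 1/576
  (W=0, U=0, X=0, V=3, Y=2, Z=1) weight 1/576
  (W=0, U=0, X=1, V=2, Y=0, Z=3) weight 1/396
  (W=0, U=0, X=1, V=2, Y=2, Z=1) weight 1/396
  (W=0, U=0, X=1, V=3, Y=1, Z=2) weight 1/576
  (W=0, U=0, X=1, V=3, Y=3, Z=3) weight 1/576
  … 88 more
Group by X:
  weight(X=0) = 17/264
  weight(X=1) = 9/88
Total weight = 17/264 + 9/88 = 1/6
P(X=0 | obs) = 17/264 / 1/6 = 17/44
P(X=1 | obs) = 9/88 / 1/6 = 27/44

P(X=0) = 17/44, P(X=1) = 27/44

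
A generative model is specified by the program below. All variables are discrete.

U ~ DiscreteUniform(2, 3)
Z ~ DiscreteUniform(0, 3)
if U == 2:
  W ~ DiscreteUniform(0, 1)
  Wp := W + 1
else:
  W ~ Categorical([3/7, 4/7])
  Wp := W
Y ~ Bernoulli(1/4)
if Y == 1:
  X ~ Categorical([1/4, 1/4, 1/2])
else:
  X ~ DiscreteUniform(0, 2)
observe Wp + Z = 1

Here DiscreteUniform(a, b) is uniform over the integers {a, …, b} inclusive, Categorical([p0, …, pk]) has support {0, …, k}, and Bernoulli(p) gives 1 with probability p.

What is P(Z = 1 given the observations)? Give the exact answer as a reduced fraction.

Enumerate traces; 18 have nonzero weight after conditioning:
  (U=2, Z=0, W=0, Y=0, X=0) weight 1/64
  (U=2, Z=0, W=0, Y=0, X=1) weight 1/64
  (U=2, Z=0, W=0, Y=0, X=2) weight 1/64
  (U=2, Z=0, W=0, Y=1, X=0) weight 1/256
  (U=2, Z=0, W=0, Y=1, X=1) weight 1/256
  (U=2, Z=0, W=0, Y=1, X=2) weight 1/128
  (U=3, Z=0, W=1, Y=0, X=0) weight 1/56
  (U=3, Z=0, W=1, Y=0, X=1) weight 1/56
  (U=3, Z=1, W=0, Y=0, X=0) weight 3/224
  … 9 more
Group by Z:
  weight(Z=0) = 15/112
  weight(Z=1) = 3/56
Total weight = 15/112 + 3/56 = 3/16
P(Z=0 | obs) = 15/112 / 3/16 = 5/7
P(Z=1 | obs) = 3/56 / 3/16 = 2/7

P(Z = 1 | obs) = 2/7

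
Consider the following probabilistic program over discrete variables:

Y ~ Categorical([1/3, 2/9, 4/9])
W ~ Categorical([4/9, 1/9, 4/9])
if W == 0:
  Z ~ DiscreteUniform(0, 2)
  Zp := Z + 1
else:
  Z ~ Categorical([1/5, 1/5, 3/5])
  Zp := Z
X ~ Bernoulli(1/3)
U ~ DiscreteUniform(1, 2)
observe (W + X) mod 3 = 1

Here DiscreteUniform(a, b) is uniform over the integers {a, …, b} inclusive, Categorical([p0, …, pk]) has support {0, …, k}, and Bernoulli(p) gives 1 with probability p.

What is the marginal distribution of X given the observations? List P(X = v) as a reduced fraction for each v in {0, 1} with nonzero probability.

P(X=0) = 1/3, P(X=1) = 2/3

Enumerate traces; 36 have nonzero weight after conditioning:
  (Y=0, W=0, Z=0, X=1, U=1) weight 2/243
  (Y=0, W=0, Z=0, X=1, U=2) weight 2/243
  (Y=0, W=0, Z=1, X=1, U=1) weight 2/243
  (Y=0, W=0, Z=1, X=1, U=2) weight 2/243
  (Y=0, W=0, Z=2, X=1, U=1) weight 2/243
  (Y=0, W=0, Z=2, X=1, U=2) weight 2/243
  (Y=0, W=1, Z=0, X=0, U=1) weight 1/405
  (Y=0, W=1, Z=0, X=0, U=2) weight 1/405
  … 28 more
Group by X:
  weight(X=0) = 2/27
  weight(X=1) = 4/27
Total weight = 2/27 + 4/27 = 2/9
P(X=0 | obs) = 2/27 / 2/9 = 1/3
P(X=1 | obs) = 4/27 / 2/9 = 2/3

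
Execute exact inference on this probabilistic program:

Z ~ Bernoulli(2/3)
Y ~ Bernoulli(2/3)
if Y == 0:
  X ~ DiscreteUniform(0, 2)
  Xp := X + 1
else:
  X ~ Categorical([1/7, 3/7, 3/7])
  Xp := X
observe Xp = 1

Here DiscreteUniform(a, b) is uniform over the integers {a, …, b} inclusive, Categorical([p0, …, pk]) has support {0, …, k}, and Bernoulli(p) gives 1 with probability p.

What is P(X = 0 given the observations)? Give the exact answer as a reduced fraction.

P(X = 0 | obs) = 7/25

Enumerate traces; 4 have nonzero weight after conditioning:
  (Z=0, Y=0, X=0) weight 1/27
  (Z=0, Y=1, X=1) weight 2/21
  (Z=1, Y=0, X=0) weight 2/27
  (Z=1, Y=1, X=1) weight 4/21
Group by X:
  weight(X=0) = 1/9
  weight(X=1) = 2/7
Total weight = 1/9 + 2/7 = 25/63
P(X=0 | obs) = 1/9 / 25/63 = 7/25
P(X=1 | obs) = 2/7 / 25/63 = 18/25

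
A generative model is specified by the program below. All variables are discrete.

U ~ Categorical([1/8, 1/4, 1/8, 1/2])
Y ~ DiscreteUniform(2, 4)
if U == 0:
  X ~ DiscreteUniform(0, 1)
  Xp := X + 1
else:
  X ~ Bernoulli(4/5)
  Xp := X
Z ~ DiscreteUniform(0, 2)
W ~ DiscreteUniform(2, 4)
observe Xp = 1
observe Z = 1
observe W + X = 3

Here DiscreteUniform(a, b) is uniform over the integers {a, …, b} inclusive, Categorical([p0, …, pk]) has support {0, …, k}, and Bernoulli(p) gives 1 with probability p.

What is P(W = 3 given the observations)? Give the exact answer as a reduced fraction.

Enumerate traces; 12 have nonzero weight after conditioning:
  (U=0, Y=2, X=0, Z=1, W=3) weight 1/432
  (U=0, Y=3, X=0, Z=1, W=3) weight 1/432
  (U=0, Y=4, X=0, Z=1, W=3) weight 1/432
  (U=1, Y=2, X=1, Z=1, W=2) weight 1/135
  (U=1, Y=3, X=1, Z=1, W=2) weight 1/135
  (U=1, Y=4, X=1, Z=1, W=2) weight 1/135
  (U=2, Y=2, X=1, Z=1, W=2) weight 1/270
  (U=2, Y=3, X=1, Z=1, W=2) weight 1/270
  … 4 more
Group by W:
  weight(W=2) = 7/90
  weight(W=3) = 1/144
Total weight = 7/90 + 1/144 = 61/720
P(W=2 | obs) = 7/90 / 61/720 = 56/61
P(W=3 | obs) = 1/144 / 61/720 = 5/61

P(W = 3 | obs) = 5/61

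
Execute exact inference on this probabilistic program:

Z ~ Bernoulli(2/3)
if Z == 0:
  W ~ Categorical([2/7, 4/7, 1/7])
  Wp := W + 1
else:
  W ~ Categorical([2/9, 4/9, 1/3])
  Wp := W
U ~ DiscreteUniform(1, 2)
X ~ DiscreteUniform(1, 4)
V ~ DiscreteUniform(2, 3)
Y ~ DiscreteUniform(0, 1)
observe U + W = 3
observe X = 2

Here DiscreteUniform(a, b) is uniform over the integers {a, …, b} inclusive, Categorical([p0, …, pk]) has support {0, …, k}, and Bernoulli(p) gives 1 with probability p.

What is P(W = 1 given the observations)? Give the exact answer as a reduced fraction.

P(W = 1 | obs) = 92/143

Enumerate traces; 16 have nonzero weight after conditioning:
  (Z=0, W=1, U=2, X=2, V=2, Y=0) weight 1/168
  (Z=0, W=1, U=2, X=2, V=2, Y=1) weight 1/168
  (Z=0, W=1, U=2, X=2, V=3, Y=0) weight 1/168
  (Z=0, W=1, U=2, X=2, V=3, Y=1) weight 1/168
  (Z=0, W=2, U=1, X=2, V=2, Y=0) weight 1/672
  (Z=0, W=2, U=1, X=2, V=2, Y=1) weight 1/672
  (Z=0, W=2, U=1, X=2, V=3, Y=0) weight 1/672
  (Z=0, W=2, U=1, X=2, V=3, Y=1) weight 1/672
  … 8 more
Group by W:
  weight(W=1) = 23/378
  weight(W=2) = 17/504
Total weight = 23/378 + 17/504 = 143/1512
P(W=1 | obs) = 23/378 / 143/1512 = 92/143
P(W=2 | obs) = 17/504 / 143/1512 = 51/143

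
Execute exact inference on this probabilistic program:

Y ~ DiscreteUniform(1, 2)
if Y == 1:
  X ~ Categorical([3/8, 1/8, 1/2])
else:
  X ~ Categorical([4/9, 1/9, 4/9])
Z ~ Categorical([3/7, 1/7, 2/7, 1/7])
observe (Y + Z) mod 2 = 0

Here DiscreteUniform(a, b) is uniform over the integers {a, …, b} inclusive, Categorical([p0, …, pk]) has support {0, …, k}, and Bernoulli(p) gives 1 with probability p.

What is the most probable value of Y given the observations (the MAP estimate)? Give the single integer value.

argmax_v P(Y = v | obs) = 2

Enumerate traces; 12 have nonzero weight after conditioning:
  (Y=1, X=0, Z=1) weight 3/112
  (Y=1, X=0, Z=3) weight 3/112
  (Y=1, X=1, Z=1) weight 1/112
  (Y=1, X=1, Z=3) weight 1/112
  (Y=1, X=2, Z=1) weight 1/28
  (Y=1, X=2, Z=3) weight 1/28
  (Y=2, X=0, Z=0) weight 2/21
  (Y=2, X=0, Z=2) weight 4/63
  … 4 more
Group by Y:
  weight(Y=1) = 1/7
  weight(Y=2) = 5/14
Total weight = 1/7 + 5/14 = 1/2
P(Y=1 | obs) = 1/7 / 1/2 = 2/7
P(Y=2 | obs) = 5/14 / 1/2 = 5/7
argmax = 2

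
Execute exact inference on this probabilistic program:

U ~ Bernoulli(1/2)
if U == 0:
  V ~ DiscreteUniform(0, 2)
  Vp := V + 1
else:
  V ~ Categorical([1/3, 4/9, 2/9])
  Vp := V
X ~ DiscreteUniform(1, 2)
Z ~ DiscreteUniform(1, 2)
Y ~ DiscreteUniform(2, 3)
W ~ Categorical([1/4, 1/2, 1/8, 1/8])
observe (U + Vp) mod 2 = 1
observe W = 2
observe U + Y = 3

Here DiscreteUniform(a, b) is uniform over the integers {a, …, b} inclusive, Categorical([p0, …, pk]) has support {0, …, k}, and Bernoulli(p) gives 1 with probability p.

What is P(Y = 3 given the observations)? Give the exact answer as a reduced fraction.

P(Y = 3 | obs) = 6/11

Enumerate traces; 16 have nonzero weight after conditioning:
  (U=0, V=0, X=1, Z=1, Y=3, W=2) weight 1/384
  (U=0, V=0, X=1, Z=2, Y=3, W=2) weight 1/384
  (U=0, V=0, X=2, Z=1, Y=3, W=2) weight 1/384
  (U=0, V=0, X=2, Z=2, Y=3, W=2) weight 1/384
  (U=0, V=2, X=1, Z=1, Y=3, W=2) weight 1/384
  (U=0, V=2, X=1, Z=2, Y=3, W=2) weight 1/384
  (U=0, V=2, X=2, Z=1, Y=3, W=2) weight 1/384
  (U=0, V=2, X=2, Z=2, Y=3, W=2) weight 1/384
  (U=1, V=0, X=1, Z=1, Y=2, W=2) weight 1/384
  … 7 more
Group by Y:
  weight(Y=2) = 5/288
  weight(Y=3) = 1/48
Total weight = 5/288 + 1/48 = 11/288
P(Y=2 | obs) = 5/288 / 11/288 = 5/11
P(Y=3 | obs) = 1/48 / 11/288 = 6/11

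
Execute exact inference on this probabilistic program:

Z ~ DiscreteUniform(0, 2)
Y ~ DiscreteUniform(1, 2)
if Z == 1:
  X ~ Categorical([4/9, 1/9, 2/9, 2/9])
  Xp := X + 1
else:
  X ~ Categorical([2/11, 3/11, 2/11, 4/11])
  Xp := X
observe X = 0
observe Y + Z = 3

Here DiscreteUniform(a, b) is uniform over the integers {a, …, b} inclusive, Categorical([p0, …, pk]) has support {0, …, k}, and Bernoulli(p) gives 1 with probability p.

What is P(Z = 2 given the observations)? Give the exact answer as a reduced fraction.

P(Z = 2 | obs) = 9/31

Enumerate traces; 2 have nonzero weight after conditioning:
  (Z=1, Y=2, X=0) weight 2/27
  (Z=2, Y=1, X=0) weight 1/33
Group by Z:
  weight(Z=1) = 2/27
  weight(Z=2) = 1/33
Total weight = 2/27 + 1/33 = 31/297
P(Z=1 | obs) = 2/27 / 31/297 = 22/31
P(Z=2 | obs) = 1/33 / 31/297 = 9/31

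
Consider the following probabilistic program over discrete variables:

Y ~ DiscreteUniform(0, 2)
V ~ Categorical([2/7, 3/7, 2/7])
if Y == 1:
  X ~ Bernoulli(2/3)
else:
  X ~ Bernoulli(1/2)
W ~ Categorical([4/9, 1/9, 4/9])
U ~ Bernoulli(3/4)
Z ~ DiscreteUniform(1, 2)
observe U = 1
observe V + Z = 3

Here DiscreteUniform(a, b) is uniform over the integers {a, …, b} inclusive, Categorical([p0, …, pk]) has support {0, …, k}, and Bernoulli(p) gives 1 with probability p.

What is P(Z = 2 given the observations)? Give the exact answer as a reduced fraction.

Enumerate traces; 36 have nonzero weight after conditioning:
  (Y=0, V=1, X=0, W=0, U=1, Z=2) weight 1/84
  (Y=0, V=1, X=0, W=1, U=1, Z=2) weight 1/336
  (Y=0, V=1, X=0, W=2, U=1, Z=2) weight 1/84
  (Y=0, V=1, X=1, W=0, U=1, Z=2) weight 1/84
  (Y=0, V=1, X=1, W=1, U=1, Z=2) weight 1/336
  (Y=0, V=1, X=1, W=2, U=1, Z=2) weight 1/84
  (Y=0, V=2, X=0, W=0, U=1, Z=1) weight 1/126
  (Y=0, V=2, X=0, W=1, U=1, Z=1) weight 1/504
  … 28 more
Group by Z:
  weight(Z=1) = 3/28
  weight(Z=2) = 9/56
Total weight = 3/28 + 9/56 = 15/56
P(Z=1 | obs) = 3/28 / 15/56 = 2/5
P(Z=2 | obs) = 9/56 / 15/56 = 3/5

P(Z = 2 | obs) = 3/5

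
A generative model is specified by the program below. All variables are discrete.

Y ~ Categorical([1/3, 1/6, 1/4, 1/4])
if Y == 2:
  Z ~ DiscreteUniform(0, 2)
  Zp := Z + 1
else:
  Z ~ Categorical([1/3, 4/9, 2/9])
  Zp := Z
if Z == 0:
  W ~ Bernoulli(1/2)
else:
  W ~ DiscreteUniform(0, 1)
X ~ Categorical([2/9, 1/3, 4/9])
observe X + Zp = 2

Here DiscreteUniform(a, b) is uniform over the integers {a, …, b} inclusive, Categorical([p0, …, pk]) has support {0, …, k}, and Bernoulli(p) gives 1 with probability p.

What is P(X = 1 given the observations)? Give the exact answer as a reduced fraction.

P(X = 1 | obs) = 5/11

Enumerate traces; 22 have nonzero weight after conditioning:
  (Y=0, Z=0, W=0, X=2) weight 2/81
  (Y=0, Z=0, W=1, X=2) weight 2/81
  (Y=0, Z=1, W=0, X=1) weight 2/81
  (Y=0, Z=1, W=1, X=1) weight 2/81
  (Y=0, Z=2, W=0, X=0) weight 2/243
  (Y=0, Z=2, W=1, X=0) weight 2/243
  (Y=1, Z=0, W=0, X=2) weight 1/81
  (Y=1, Z=0, W=1, X=2) weight 1/81
  … 14 more
Group by X:
  weight(X=0) = 1/18
  weight(X=1) = 5/36
  weight(X=2) = 1/9
Total weight = 1/18 + 5/36 + 1/9 = 11/36
P(X=0 | obs) = 1/18 / 11/36 = 2/11
P(X=1 | obs) = 5/36 / 11/36 = 5/11
P(X=2 | obs) = 1/9 / 11/36 = 4/11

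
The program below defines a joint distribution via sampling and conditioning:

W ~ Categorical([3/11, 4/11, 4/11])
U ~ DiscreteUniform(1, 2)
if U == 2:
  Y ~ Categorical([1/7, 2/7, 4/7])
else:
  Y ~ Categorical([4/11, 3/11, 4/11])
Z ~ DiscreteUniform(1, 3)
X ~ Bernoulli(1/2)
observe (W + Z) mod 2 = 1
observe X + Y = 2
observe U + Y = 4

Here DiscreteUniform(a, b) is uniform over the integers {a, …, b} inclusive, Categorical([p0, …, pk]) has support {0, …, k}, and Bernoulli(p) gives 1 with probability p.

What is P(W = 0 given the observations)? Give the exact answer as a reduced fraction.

Enumerate traces; 5 have nonzero weight after conditioning:
  (W=0, U=2, Y=2, Z=1, X=0) weight 1/77
  (W=0, U=2, Y=2, Z=3, X=0) weight 1/77
  (W=1, U=2, Y=2, Z=2, X=0) weight 4/231
  (W=2, U=2, Y=2, Z=1, X=0) weight 4/231
  (W=2, U=2, Y=2, Z=3, X=0) weight 4/231
Group by W:
  weight(W=0) = 2/77
  weight(W=1) = 4/231
  weight(W=2) = 8/231
Total weight = 2/77 + 4/231 + 8/231 = 6/77
P(W=0 | obs) = 2/77 / 6/77 = 1/3
P(W=1 | obs) = 4/231 / 6/77 = 2/9
P(W=2 | obs) = 8/231 / 6/77 = 4/9

P(W = 0 | obs) = 1/3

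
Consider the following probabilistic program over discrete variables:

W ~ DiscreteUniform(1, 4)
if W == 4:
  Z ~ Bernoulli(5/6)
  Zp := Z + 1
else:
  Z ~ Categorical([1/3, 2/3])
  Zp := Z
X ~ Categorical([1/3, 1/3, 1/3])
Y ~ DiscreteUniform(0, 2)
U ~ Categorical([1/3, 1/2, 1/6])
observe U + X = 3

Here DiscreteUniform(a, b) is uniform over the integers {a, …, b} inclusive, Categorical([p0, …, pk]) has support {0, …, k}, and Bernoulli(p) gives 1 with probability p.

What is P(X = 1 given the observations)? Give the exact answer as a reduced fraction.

P(X = 1 | obs) = 1/4

Enumerate traces; 48 have nonzero weight after conditioning:
  (W=1, Z=0, X=1, Y=0, U=2) weight 1/648
  (W=1, Z=0, X=1, Y=1, U=2) weight 1/648
  (W=1, Z=0, X=1, Y=2, U=2) weight 1/648
  (W=1, Z=0, X=2, Y=0, U=1) weight 1/216
  (W=1, Z=0, X=2, Y=1, U=1) weight 1/216
  (W=1, Z=0, X=2, Y=2, U=1) weight 1/216
  (W=1, Z=1, X=1, Y=0, U=2) weight 1/324
  (W=1, Z=1, X=1, Y=1, U=2) weight 1/324
  … 40 more
Group by X:
  weight(X=1) = 1/18
  weight(X=2) = 1/6
Total weight = 1/18 + 1/6 = 2/9
P(X=1 | obs) = 1/18 / 2/9 = 1/4
P(X=2 | obs) = 1/6 / 2/9 = 3/4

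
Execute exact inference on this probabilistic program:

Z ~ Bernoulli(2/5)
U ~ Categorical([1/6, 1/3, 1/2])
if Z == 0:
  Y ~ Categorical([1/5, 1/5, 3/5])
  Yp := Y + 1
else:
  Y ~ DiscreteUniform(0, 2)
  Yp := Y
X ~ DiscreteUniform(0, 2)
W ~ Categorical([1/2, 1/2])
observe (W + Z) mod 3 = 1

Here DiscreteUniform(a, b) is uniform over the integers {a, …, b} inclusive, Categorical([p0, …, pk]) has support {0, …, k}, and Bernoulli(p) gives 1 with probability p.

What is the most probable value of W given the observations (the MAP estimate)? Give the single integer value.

argmax_v P(W = v | obs) = 1

Enumerate traces; 54 have nonzero weight after conditioning:
  (Z=0, U=0, Y=0, X=0, W=1) weight 1/300
  (Z=0, U=0, Y=0, X=1, W=1) weight 1/300
  (Z=0, U=0, Y=0, X=2, W=1) weight 1/300
  (Z=0, U=0, Y=1, X=0, W=1) weight 1/300
  (Z=0, U=0, Y=1, X=1, W=1) weight 1/300
  (Z=0, U=0, Y=1, X=2, W=1) weight 1/300
  (Z=0, U=0, Y=2, X=0, W=1) weight 1/100
  (Z=0, U=0, Y=2, X=1, W=1) weight 1/100
  (Z=1, U=0, Y=0, X=0, W=0) weight 1/270
  … 45 more
Group by W:
  weight(W=0) = 1/5
  weight(W=1) = 3/10
Total weight = 1/5 + 3/10 = 1/2
P(W=0 | obs) = 1/5 / 1/2 = 2/5
P(W=1 | obs) = 3/10 / 1/2 = 3/5
argmax = 1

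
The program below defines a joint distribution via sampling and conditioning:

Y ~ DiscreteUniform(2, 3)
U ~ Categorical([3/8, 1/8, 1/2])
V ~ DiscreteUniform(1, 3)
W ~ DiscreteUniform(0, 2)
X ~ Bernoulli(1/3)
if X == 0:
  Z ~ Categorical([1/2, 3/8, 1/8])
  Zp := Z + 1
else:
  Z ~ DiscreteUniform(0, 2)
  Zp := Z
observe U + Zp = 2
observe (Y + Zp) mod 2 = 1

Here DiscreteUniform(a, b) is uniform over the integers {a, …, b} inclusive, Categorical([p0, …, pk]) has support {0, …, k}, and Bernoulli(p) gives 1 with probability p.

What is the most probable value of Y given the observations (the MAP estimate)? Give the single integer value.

Enumerate traces; 45 have nonzero weight after conditioning:
  (Y=2, U=1, V=1, W=0, X=0, Z=0) weight 1/432
  (Y=2, U=1, V=1, W=0, X=1, Z=1) weight 1/1296
  (Y=2, U=1, V=1, W=1, X=0, Z=0) weight 1/432
  (Y=2, U=1, V=1, W=1, X=1, Z=1) weight 1/1296
  (Y=2, U=1, V=1, W=2, X=0, Z=0) weight 1/432
  (Y=2, U=1, V=1, W=2, X=1, Z=1) weight 1/1296
  (Y=2, U=1, V=2, W=0, X=0, Z=0) weight 1/432
  (Y=2, U=1, V=2, W=0, X=1, Z=1) weight 1/1296
  (Y=3, U=0, V=1, W=0, X=0, Z=1) weight 1/192
  … 36 more
Group by Y:
  weight(Y=2) = 1/36
  weight(Y=3) = 55/576
Total weight = 1/36 + 55/576 = 71/576
P(Y=2 | obs) = 1/36 / 71/576 = 16/71
P(Y=3 | obs) = 55/576 / 71/576 = 55/71
argmax = 3

argmax_v P(Y = v | obs) = 3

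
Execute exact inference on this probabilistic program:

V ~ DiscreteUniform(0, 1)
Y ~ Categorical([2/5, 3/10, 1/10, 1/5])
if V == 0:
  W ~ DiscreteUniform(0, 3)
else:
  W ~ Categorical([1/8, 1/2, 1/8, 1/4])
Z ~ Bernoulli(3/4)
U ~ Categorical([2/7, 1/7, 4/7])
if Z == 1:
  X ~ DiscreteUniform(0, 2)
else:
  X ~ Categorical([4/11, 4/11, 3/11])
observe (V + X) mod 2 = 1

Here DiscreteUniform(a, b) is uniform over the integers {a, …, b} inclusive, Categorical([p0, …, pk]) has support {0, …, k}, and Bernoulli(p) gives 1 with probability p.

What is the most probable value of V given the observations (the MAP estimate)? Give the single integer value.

argmax_v P(V = v | obs) = 1

Enumerate traces; 288 have nonzero weight after conditioning:
  (V=0, Y=0, W=0, Z=0, U=0, X=1) weight 1/770
  (V=0, Y=0, W=0, Z=0, U=1, X=1) weight 1/1540
  (V=0, Y=0, W=0, Z=0, U=2, X=1) weight 1/385
  (V=0, Y=0, W=0, Z=1, U=0, X=1) weight 1/280
  (V=0, Y=0, W=0, Z=1, U=1, X=1) weight 1/560
  (V=0, Y=0, W=0, Z=1, U=2, X=1) weight 1/140
  (V=0, Y=0, W=1, Z=0, U=0, X=1) weight 1/770
  (V=0, Y=0, W=1, Z=0, U=1, X=1) weight 1/1540
  (V=1, Y=0, W=0, Z=0, U=0, X=0) weight 1/1540
  … 279 more
Group by V:
  weight(V=0) = 15/88
  weight(V=1) = 29/88
Total weight = 15/88 + 29/88 = 1/2
P(V=0 | obs) = 15/88 / 1/2 = 15/44
P(V=1 | obs) = 29/88 / 1/2 = 29/44
argmax = 1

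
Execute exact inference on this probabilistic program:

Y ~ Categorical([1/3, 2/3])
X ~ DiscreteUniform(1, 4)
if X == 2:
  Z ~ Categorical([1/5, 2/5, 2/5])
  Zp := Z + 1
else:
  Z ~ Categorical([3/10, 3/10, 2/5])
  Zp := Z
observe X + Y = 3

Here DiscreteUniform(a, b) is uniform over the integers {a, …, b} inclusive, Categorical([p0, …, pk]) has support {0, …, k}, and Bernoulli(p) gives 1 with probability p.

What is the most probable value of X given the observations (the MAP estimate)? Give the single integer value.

Enumerate traces; 6 have nonzero weight after conditioning:
  (Y=0, X=3, Z=0) weight 1/40
  (Y=0, X=3, Z=1) weight 1/40
  (Y=0, X=3, Z=2) weight 1/30
  (Y=1, X=2, Z=0) weight 1/30
  (Y=1, X=2, Z=1) weight 1/15
  (Y=1, X=2, Z=2) weight 1/15
Group by X:
  weight(X=2) = 1/6
  weight(X=3) = 1/12
Total weight = 1/6 + 1/12 = 1/4
P(X=2 | obs) = 1/6 / 1/4 = 2/3
P(X=3 | obs) = 1/12 / 1/4 = 1/3
argmax = 2

argmax_v P(X = v | obs) = 2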